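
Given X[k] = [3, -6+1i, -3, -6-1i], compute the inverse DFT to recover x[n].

x[n] = (1/4) Σ(k=0 to 3) X[k] · e^(2πikn/4)

Computing each x[n]:
x[0] = -3
x[1] = 1
x[2] = 3
x[3] = 2

x = [-3, 1, 3, 2]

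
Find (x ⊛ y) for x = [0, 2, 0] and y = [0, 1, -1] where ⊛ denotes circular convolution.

(x ⊛ y)[n] = Σ(m=0 to 2) x[m] · y[(n-m) mod 3]

Computing each output sample:
(x ⊛ y)[0] = -2
(x ⊛ y)[1] = 0
(x ⊛ y)[2] = 2

x ⊛ y = [-2, 0, 2]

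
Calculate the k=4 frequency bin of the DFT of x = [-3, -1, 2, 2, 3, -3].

X[4] = Σ(n=0 to 5) x[n] · ω_6^(4n) where ω_6 = e^(-2πi/6)
= (-3)·ω_6^0 + (-1)·ω_6^4 + (2)·ω_6^8 + (2)·ω_6^12 + (3)·ω_6^16 + (-3)·ω_6^20

X[4] = -1.5000+2.5981i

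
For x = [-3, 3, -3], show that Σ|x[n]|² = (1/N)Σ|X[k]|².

Time domain:
Σ|x[n]|² = |-3|² + |3|² + |-3|² = 27.0000

Frequency domain:
(1/3)Σ|X[k]|² = (1/3)(|-3|² + |-3.0000-5.1962i|² + |-3.0000+5.1962i|²) = (1/3)·81.0000 = 27.0000

Both sides agree, confirming Parseval's theorem.

Σ|x[n]|² = (1/N)Σ|X[k]|² = 27.0000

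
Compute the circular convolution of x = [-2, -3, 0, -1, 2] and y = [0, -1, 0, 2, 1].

(x ⊛ y)[n] = Σ(m=0 to 4) x[m] · y[(n-m) mod 5]

Computing each output sample:
(x ⊛ y)[0] = -5
(x ⊛ y)[1] = 0
(x ⊛ y)[2] = 6
(x ⊛ y)[3] = -2
(x ⊛ y)[4] = -7

x ⊛ y = [-5, 0, 6, -2, -7]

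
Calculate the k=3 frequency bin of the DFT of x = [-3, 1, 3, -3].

X[3] = Σ(n=0 to 3) x[n] · ω_4^(3n) where ω_4 = e^(-2πi/4)
= (-3)·ω_4^0 + (1)·ω_4^3 + (3)·ω_4^6 + (-3)·ω_4^9

X[3] = -6+4i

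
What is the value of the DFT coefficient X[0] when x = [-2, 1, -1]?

X[0] = Σ(n=0 to 2) x[n] · ω_3^0 = Σ x[n]
= (-2) + (1) + (-1)

X[0] = -2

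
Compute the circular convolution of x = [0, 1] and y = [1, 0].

(x ⊛ y)[n] = Σ(m=0 to 1) x[m] · y[(n-m) mod 2]

Computing each output sample:
(x ⊛ y)[0] = 0
(x ⊛ y)[1] = 1

x ⊛ y = [0, 1]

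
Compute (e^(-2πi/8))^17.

Since ω_8^8 = 1, powers reduce modulo 8.
17 mod 8 = 1
So ω_8^17 = ω_8^1 = e^(-2πi·1/8)

ω_8^17 = ω_8^1 = 0.7071-0.7071i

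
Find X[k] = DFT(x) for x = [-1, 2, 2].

X[k] = Σ(n=0 to 2) x[n] · ω_3^(nk)
where ω_3 = e^(-2πi/3)

Computing each X[k]:
X[0] = 3
X[1] = -3
X[2] = -3

X = [3, -3, -3]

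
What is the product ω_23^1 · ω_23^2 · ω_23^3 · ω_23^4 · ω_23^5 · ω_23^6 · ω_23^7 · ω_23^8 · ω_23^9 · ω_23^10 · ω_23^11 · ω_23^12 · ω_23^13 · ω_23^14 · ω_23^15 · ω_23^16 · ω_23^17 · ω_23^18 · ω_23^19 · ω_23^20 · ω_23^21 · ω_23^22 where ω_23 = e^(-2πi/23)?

The primitive 23rd roots of unity are ω_23^k for k coprime to 23: k ∈ {1, 2, 3, 4, 5, 6, 7, 8, 9, 10, 11, 12, 13, 14, 15, 16, 17, 18, 19, 20, 21, 22}
Their product equals the constant term of the cyclotomic polynomial Φ_23(x) up to sign.
For n ≥ 3, the product of all primitive nth roots of unity is 1. (For n=1 it is 1; for n=2 it is -1.)

1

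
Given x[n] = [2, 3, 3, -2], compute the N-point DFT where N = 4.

X[k] = Σ(n=0 to 3) x[n] · ω_4^(nk)
where ω_4 = e^(-2πi/4)

Computing each X[k]:
X[0] = 6
X[1] = -1-5i
X[2] = 4
X[3] = -1+5i

X = [6, -1-5i, 4, -1+5i]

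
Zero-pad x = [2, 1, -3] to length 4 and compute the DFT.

Original 3-point DFT: [0, 3.0000-3.4641i, 3.0000+3.4641i]
Zero-padded 4-point DFT provides frequency interpolation.

DFT_4([x, 0, ...]) = [0, 5-1i, -2, 5+1i]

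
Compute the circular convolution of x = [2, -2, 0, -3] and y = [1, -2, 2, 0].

(x ⊛ y)[n] = Σ(m=0 to 3) x[m] · y[(n-m) mod 4]

Computing each output sample:
(x ⊛ y)[0] = 8
(x ⊛ y)[1] = -12
(x ⊛ y)[2] = 8
(x ⊛ y)[3] = -7

x ⊛ y = [8, -12, 8, -7]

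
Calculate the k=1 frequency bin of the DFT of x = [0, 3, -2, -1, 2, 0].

X[1] = Σ(n=0 to 5) x[n] · ω_6^(1n) where ω_6 = e^(-2πi/6)
= (0)·ω_6^0 + (3)·ω_6^1 + (-2)·ω_6^2 + (-1)·ω_6^3 + (2)·ω_6^4 + (0)·ω_6^5

X[1] = 2.5000+0.8660i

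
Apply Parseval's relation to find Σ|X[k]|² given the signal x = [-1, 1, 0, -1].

Parseval: Σ|x[n]|² = (1/N)Σ|X[k]|², so Σ|X[k]|² = N·Σ|x[n]|² = 4·3.0000

Σ|X[k]|² = N·Σ|x[n]|² = 4·3.0000 = 12.0000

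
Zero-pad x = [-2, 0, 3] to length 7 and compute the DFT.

Original 3-point DFT: [1, -3.5000+2.5981i, -3.5000-2.5981i]
Zero-padded 7-point DFT provides frequency interpolation.

DFT_7([x, 0, ...]) = [1, -2.6676-2.9248i, -4.7029+1.3017i, -0.1295+2.3455i, -0.1295-2.3455i, -4.7029-1.3017i, -2.6676+2.9248i]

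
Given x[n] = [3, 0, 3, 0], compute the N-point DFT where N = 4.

X[k] = Σ(n=0 to 3) x[n] · ω_4^(nk)
where ω_4 = e^(-2πi/4)

Computing each X[k]:
X[0] = 6
X[1] = 0
X[2] = 6
X[3] = 0

X = [6, 0, 6, 0]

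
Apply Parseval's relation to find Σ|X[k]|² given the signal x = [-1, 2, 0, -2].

Parseval: Σ|x[n]|² = (1/N)Σ|X[k]|², so Σ|X[k]|² = N·Σ|x[n]|² = 4·9.0000

Σ|X[k]|² = N·Σ|x[n]|² = 4·9.0000 = 36.0000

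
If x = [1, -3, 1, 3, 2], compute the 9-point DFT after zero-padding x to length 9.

Original 5-point DFT: [4, -2.5451+5.9309i, 3.0451+1.0368i, 3.0451-1.0368i, -2.5451-5.9309i]
Zero-padded 9-point DFT provides frequency interpolation.

DFT_9([x, 0, ...]) = [4, -4.5039-2.3386i, -0.4285+6.4961i, 4.0000+1.7321i, 3.4324+1.0404i, 3.4324-1.0404i, 4.0000-1.7321i, -0.4285-6.4961i, -4.5039+2.3386i]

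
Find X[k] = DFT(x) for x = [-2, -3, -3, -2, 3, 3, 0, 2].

X[k] = Σ(n=0 to 7) x[n] · ω_8^(nk)
where ω_8 = e^(-2πi/8)

Computing each X[k]:
X[0] = -2
X[1] = -6.4142+10.0711i
X[2] = 4
X[3] = -3.5858+4.0711i
X[4] = -2
X[5] = -3.5858-4.0711i
X[6] = 4
X[7] = -6.4142-10.0711i

X = [-2, -6.4142+10.0711i, 4, -3.5858+4.0711i, -2, -3.5858-4.0711i, 4, -6.4142-10.0711i]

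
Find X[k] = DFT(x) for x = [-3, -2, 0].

X[k] = Σ(n=0 to 2) x[n] · ω_3^(nk)
where ω_3 = e^(-2πi/3)

Computing each X[k]:
X[0] = -5
X[1] = -2.0000+1.7321i
X[2] = -2.0000-1.7321i

X = [-5, -2.0000+1.7321i, -2.0000-1.7321i]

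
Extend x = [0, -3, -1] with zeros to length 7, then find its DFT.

Original 3-point DFT: [-4, 2.0000+1.7321i, 2.0000-1.7321i]
Zero-padded 7-point DFT provides frequency interpolation.

DFT_7([x, 0, ...]) = [-4, -1.6479+3.3204i, 1.5685+2.4909i, 2.0794+0.5198i, 2.0794-0.5198i, 1.5685-2.4909i, -1.6479-3.3204i]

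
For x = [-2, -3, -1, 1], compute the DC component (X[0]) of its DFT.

X[0] = Σ(n=0 to 3) x[n] · ω_4^0 = Σ x[n]
= (-2) + (-3) + (-1) + (1)

X[0] = -5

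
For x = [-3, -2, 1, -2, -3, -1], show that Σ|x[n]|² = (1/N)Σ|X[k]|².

Time domain:
Σ|x[n]|² = |-3|² + |-2|² + |1|² + |-2|² + |-3|² + |-1|² = 28.0000

Frequency domain:
(1/6)Σ|X[k]|² = (1/6)(|-10|² + |-1.5000-2.5981i|² + |-2.5000+4.3301i|² + |0|² + |-2.5000-4.3301i|² + |-1.5000+2.5981i|²) = (1/6)·168.0000 = 28.0000

Both sides agree, confirming Parseval's theorem.

Σ|x[n]|² = (1/N)Σ|X[k]|² = 28.0000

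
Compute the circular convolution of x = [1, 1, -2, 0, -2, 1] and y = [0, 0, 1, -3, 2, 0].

(x ⊛ y)[n] = Σ(m=0 to 5) x[m] · y[(n-m) mod 6]

Computing each output sample:
(x ⊛ y)[0] = -6
(x ⊛ y)[1] = 7
(x ⊛ y)[2] = -6
(x ⊛ y)[3] = 0
(x ⊛ y)[4] = -3
(x ⊛ y)[5] = 8

x ⊛ y = [-6, 7, -6, 0, -3, 8]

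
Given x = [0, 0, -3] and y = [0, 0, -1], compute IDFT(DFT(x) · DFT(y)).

(x ⊛ y)[n] = Σ(m=0 to 2) x[m] · y[(n-m) mod 3]

Computing each output sample:
(x ⊛ y)[0] = 0
(x ⊛ y)[1] = 3
(x ⊛ y)[2] = 0

x ⊛ y = [0, 3, 0]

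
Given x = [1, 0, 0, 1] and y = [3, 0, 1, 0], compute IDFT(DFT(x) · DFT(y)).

(x ⊛ y)[n] = Σ(m=0 to 3) x[m] · y[(n-m) mod 4]

Computing each output sample:
(x ⊛ y)[0] = 3
(x ⊛ y)[1] = 1
(x ⊛ y)[2] = 1
(x ⊛ y)[3] = 3

x ⊛ y = [3, 1, 1, 3]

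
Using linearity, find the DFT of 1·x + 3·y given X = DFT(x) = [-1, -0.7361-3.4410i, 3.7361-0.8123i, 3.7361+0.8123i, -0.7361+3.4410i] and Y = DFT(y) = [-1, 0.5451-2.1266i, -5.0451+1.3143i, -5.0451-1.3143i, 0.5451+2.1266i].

By linearity: DFT(1x + 3y) = 1·DFT(x) + 3·DFT(y)
= 1·[-1, -0.7361-3.4410i, 3.7361-0.8123i, 3.7361+0.8123i, -0.7361+3.4410i] + 3·[-1, 0.5451-2.1266i, -5.0451+1.3143i, -5.0451-1.3143i, 0.5451+2.1266i]

Computing element-wise:
Z[0] = 1·(-1) + 3·(-1) = -4
Z[1] = 1·(-0.7361-3.4410i) + 3·(0.5451-2.1266i) = 0.8992-9.8208i
Z[2] = 1·(3.7361-0.8123i) + 3·(-5.0451+1.3143i) = -11.3992+3.1306i
Z[3] = 1·(3.7361+0.8123i) + 3·(-5.0451-1.3143i) = -11.3992-3.1306i
Z[4] = 1·(-0.7361+3.4410i) + 3·(0.5451+2.1266i) = 0.8992+9.8208i

DFT(1x + 3y) = 1·X + 3·Y = [-4, 0.8992-9.8208i, -11.3992+3.1306i, -11.3992-3.1306i, 0.8992+9.8208i]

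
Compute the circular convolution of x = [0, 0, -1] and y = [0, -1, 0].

(x ⊛ y)[n] = Σ(m=0 to 2) x[m] · y[(n-m) mod 3]

Computing each output sample:
(x ⊛ y)[0] = 1
(x ⊛ y)[1] = 0
(x ⊛ y)[2] = 0

x ⊛ y = [1, 0, 0]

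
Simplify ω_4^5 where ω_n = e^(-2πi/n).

Since ω_4^4 = 1, powers reduce modulo 4.
5 mod 4 = 1
So ω_4^5 = ω_4^1 = e^(-2πi·1/4)

ω_4^5 = ω_4^1 = -1i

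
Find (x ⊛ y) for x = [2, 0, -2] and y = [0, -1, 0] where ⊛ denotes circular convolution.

(x ⊛ y)[n] = Σ(m=0 to 2) x[m] · y[(n-m) mod 3]

Computing each output sample:
(x ⊛ y)[0] = 2
(x ⊛ y)[1] = -2
(x ⊛ y)[2] = 0

x ⊛ y = [2, -2, 0]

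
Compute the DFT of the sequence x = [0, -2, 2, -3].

X[k] = Σ(n=0 to 3) x[n] · ω_4^(nk)
where ω_4 = e^(-2πi/4)

Computing each X[k]:
X[0] = -3
X[1] = -2-1i
X[2] = 7
X[3] = -2+1i

X = [-3, -2-1i, 7, -2+1i]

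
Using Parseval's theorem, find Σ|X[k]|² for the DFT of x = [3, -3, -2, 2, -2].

Parseval: Σ|x[n]|² = (1/N)Σ|X[k]|², so Σ|X[k]|² = N·Σ|x[n]|² = 5·30.0000

Σ|X[k]|² = N·Σ|x[n]|² = 5·30.0000 = 150.0000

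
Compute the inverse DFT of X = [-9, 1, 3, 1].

x[n] = (1/4) Σ(k=0 to 3) X[k] · e^(2πikn/4)

Computing each x[n]:
x[0] = -1
x[1] = -3
x[2] = -2
x[3] = -3

x = [-1, -3, -2, -3]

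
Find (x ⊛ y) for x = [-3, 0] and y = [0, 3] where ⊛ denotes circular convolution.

(x ⊛ y)[n] = Σ(m=0 to 1) x[m] · y[(n-m) mod 2]

Computing each output sample:
(x ⊛ y)[0] = 0
(x ⊛ y)[1] = -9

x ⊛ y = [0, -9]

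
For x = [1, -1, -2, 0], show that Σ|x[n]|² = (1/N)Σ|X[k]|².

Time domain:
Σ|x[n]|² = |1|² + |-1|² + |-2|² + |0|² = 6.0000

Frequency domain:
(1/4)Σ|X[k]|² = (1/4)(|-2|² + |3+1i|² + |0|² + |3-1i|²) = (1/4)·24.0000 = 6.0000

Both sides agree, confirming Parseval's theorem.

Σ|x[n]|² = (1/N)Σ|X[k]|² = 6.0000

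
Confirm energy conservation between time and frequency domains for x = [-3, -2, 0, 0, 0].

Time domain:
Σ|x[n]|² = |-3|² + |-2|² + |0|² + |0|² + |0|² = 13.0000

Frequency domain:
(1/5)Σ|X[k]|² = (1/5)(|-5|² + |-3.6180+1.9021i|² + |-1.3820+1.1756i|² + |-1.3820-1.1756i|² + |-3.6180-1.9021i|²) = (1/5)·65.0000 = 13.0000

Both sides agree, confirming Parseval's theorem.

Σ|x[n]|² = (1/N)Σ|X[k]|² = 13.0000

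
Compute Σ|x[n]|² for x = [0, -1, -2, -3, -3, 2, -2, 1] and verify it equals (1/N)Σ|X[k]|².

Time domain:
Σ|x[n]|² = |0|² + |-1|² + |-2|² + |-3|² + |-3|² + |2|² + |-2|² + |1|² = 32.0000

Frequency domain:
(1/8)Σ|X[k]|² = (1/8)(|-8|² + |3.7071+4.9497i|² + |1-3i|² + |2.2929+4.9497i|² + |-6|² + |2.2929-4.9497i|² + |1+3i|² + |3.7071-4.9497i|²) = (1/8)·256.0000 = 32.0000

Both sides agree, confirming Parseval's theorem.

Σ|x[n]|² = (1/N)Σ|X[k]|² = 32.0000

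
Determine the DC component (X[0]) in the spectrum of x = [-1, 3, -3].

X[0] = Σ(n=0 to 2) x[n] · ω_3^0 = Σ x[n]
= (-1) + (3) + (-3)

X[0] = -1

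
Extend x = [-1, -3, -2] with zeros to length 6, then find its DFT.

Original 3-point DFT: [-6, 1.5000+0.8660i, 1.5000-0.8660i]
Zero-padded 6-point DFT provides frequency interpolation.

DFT_6([x, 0, ...]) = [-6, -1.5000+4.3301i, 1.5000+0.8660i, 0, 1.5000-0.8660i, -1.5000-4.3301i]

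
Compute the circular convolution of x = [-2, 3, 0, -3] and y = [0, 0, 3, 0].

(x ⊛ y)[n] = Σ(m=0 to 3) x[m] · y[(n-m) mod 4]

Computing each output sample:
(x ⊛ y)[0] = 0
(x ⊛ y)[1] = -9
(x ⊛ y)[2] = -6
(x ⊛ y)[3] = 9

x ⊛ y = [0, -9, -6, 9]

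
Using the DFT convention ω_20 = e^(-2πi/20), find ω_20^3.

ω_20^3 = e^(-2πi·3/20)
= cos(-2π·3/20) + i·sin(-2π·3/20)
= cos(-6π/20) + i·sin(-6π/20)

ω_20^3 = cos(-6π/20) + i·sin(-6π/20) = 0.5878-0.8090i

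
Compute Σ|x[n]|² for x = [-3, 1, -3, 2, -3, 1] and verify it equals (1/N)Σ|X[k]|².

Time domain:
Σ|x[n]|² = |-3|² + |1|² + |-3|² + |2|² + |-3|² + |1|² = 33.0000

Frequency domain:
(1/6)Σ|X[k]|² = (1/6)(|-5|² + |-1|² + |1|² + |-13|² + |1|² + |-1|²) = (1/6)·198.0000 = 33.0000

Both sides agree, confirming Parseval's theorem.

Σ|x[n]|² = (1/N)Σ|X[k]|² = 33.0000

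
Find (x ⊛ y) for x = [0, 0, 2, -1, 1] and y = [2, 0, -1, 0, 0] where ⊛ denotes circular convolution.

(x ⊛ y)[n] = Σ(m=0 to 4) x[m] · y[(n-m) mod 5]

Computing each output sample:
(x ⊛ y)[0] = 1
(x ⊛ y)[1] = -1
(x ⊛ y)[2] = 4
(x ⊛ y)[3] = -2
(x ⊛ y)[4] = 0

x ⊛ y = [1, -1, 4, -2, 0]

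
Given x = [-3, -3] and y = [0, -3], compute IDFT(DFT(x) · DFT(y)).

(x ⊛ y)[n] = Σ(m=0 to 1) x[m] · y[(n-m) mod 2]

Computing each output sample:
(x ⊛ y)[0] = 9
(x ⊛ y)[1] = 9

x ⊛ y = [9, 9]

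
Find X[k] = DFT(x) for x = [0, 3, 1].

X[k] = Σ(n=0 to 2) x[n] · ω_3^(nk)
where ω_3 = e^(-2πi/3)

Computing each X[k]:
X[0] = 4
X[1] = -2.0000-1.7321i
X[2] = -2.0000+1.7321i

X = [4, -2.0000-1.7321i, -2.0000+1.7321i]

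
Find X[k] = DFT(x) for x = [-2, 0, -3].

X[k] = Σ(n=0 to 2) x[n] · ω_3^(nk)
where ω_3 = e^(-2πi/3)

Computing each X[k]:
X[0] = -5
X[1] = -0.5000-2.5981i
X[2] = -0.5000+2.5981i

X = [-5, -0.5000-2.5981i, -0.5000+2.5981i]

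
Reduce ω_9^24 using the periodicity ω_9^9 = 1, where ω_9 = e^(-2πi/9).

Since ω_9^9 = 1, powers reduce modulo 9.
24 mod 9 = 6
So ω_9^24 = ω_9^6 = e^(-2πi·6/9)

ω_9^24 = ω_9^6 = -0.5000+0.8660i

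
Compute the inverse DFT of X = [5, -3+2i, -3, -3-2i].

x[n] = (1/4) Σ(k=0 to 3) X[k] · e^(2πikn/4)

Computing each x[n]:
x[0] = -1
x[1] = 1
x[2] = 2
x[3] = 3

x = [-1, 1, 2, 3]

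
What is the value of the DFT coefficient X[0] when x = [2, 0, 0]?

X[0] = Σ(n=0 to 2) x[n] · ω_3^0 = Σ x[n]
= (2) + (0) + (0)

X[0] = 2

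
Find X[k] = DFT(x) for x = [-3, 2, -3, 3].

X[k] = Σ(n=0 to 3) x[n] · ω_4^(nk)
where ω_4 = e^(-2πi/4)

Computing each X[k]:
X[0] = -1
X[1] = 1i
X[2] = -11
X[3] = -1i

X = [-1, 1i, -11, -1i]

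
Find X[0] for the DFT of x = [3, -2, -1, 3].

X[0] = Σ(n=0 to 3) x[n] · ω_4^0 = Σ x[n]
= (3) + (-2) + (-1) + (3)

X[0] = 3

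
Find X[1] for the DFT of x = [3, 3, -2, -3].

X[1] = Σ(n=0 to 3) x[n] · ω_4^(1n) where ω_4 = e^(-2πi/4)
= (3)·ω_4^0 + (3)·ω_4^1 + (-2)·ω_4^2 + (-3)·ω_4^3

X[1] = 5-6i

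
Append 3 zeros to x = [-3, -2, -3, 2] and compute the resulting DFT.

Original 4-point DFT: [-6, 4i, -6, -4i]
Zero-padded 7-point DFT provides frequency interpolation.

DFT_7([x, 0, ...]) = [-6, -5.3814+3.6207i, 1.3949+2.2119i, -3.5136-3.4276i, -3.5136+3.4276i, 1.3949-2.2119i, -5.3814-3.6207i]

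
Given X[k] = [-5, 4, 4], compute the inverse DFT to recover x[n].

x[n] = (1/3) Σ(k=0 to 2) X[k] · e^(2πikn/3)

Computing each x[n]:
x[0] = 1
x[1] = -3
x[2] = -3

x = [1, -3, -3]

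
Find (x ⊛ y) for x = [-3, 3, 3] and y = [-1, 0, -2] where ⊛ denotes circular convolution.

(x ⊛ y)[n] = Σ(m=0 to 2) x[m] · y[(n-m) mod 3]

Computing each output sample:
(x ⊛ y)[0] = -3
(x ⊛ y)[1] = -9
(x ⊛ y)[2] = 3

x ⊛ y = [-3, -9, 3]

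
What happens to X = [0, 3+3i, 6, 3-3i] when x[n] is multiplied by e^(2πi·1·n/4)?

Modulation property: DFT(ω_4^(-1n)·x[n]) = X[(k-1) mod 4], so circularly shift X by 1 positions.

X[k-1] = [3-3i, 0, 3+3i, 6]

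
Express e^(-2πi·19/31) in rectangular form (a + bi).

ω_31^19 = e^(-2πi·19/31)
= cos(-2π·19/31) + i·sin(-2π·19/31)
= cos(-38π/31) + i·sin(-38π/31)

ω_31^19 = cos(-38π/31) + i·sin(-38π/31) = -0.7588+0.6514i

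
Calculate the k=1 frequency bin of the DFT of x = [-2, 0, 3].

X[1] = Σ(n=0 to 2) x[n] · ω_3^(1n) where ω_3 = e^(-2πi/3)
= (-2)·ω_3^0 + (0)·ω_3^1 + (3)·ω_3^2

X[1] = -3.5000+2.5981i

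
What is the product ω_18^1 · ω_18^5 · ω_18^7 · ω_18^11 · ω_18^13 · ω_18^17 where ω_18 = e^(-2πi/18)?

The primitive 18th roots of unity are ω_18^k for k coprime to 18: k ∈ {1, 5, 7, 11, 13, 17}
Their product equals the constant term of the cyclotomic polynomial Φ_18(x) up to sign.
For n ≥ 3, the product of all primitive nth roots of unity is 1. (For n=1 it is 1; for n=2 it is -1.)

1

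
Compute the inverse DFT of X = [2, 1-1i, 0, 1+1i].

x[n] = (1/4) Σ(k=0 to 3) X[k] · e^(2πikn/4)

Computing each x[n]:
x[0] = 1
x[1] = 1
x[2] = 0
x[3] = 0

x = [1, 1, 0, 0]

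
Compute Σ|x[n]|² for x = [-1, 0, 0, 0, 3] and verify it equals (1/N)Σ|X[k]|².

Time domain:
Σ|x[n]|² = |-1|² + |0|² + |0|² + |0|² + |3|² = 10.0000

Frequency domain:
(1/5)Σ|X[k]|² = (1/5)(|2|² + |-0.0729+2.8532i|² + |-3.4271+1.7634i|² + |-3.4271-1.7634i|² + |-0.0729-2.8532i|²) = (1/5)·50.0000 = 10.0000

Both sides agree, confirming Parseval's theorem.

Σ|x[n]|² = (1/N)Σ|X[k]|² = 10.0000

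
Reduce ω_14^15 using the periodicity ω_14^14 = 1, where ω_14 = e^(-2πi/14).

Since ω_14^14 = 1, powers reduce modulo 14.
15 mod 14 = 1
So ω_14^15 = ω_14^1 = e^(-2πi·1/14)

ω_14^15 = ω_14^1 = 0.9010-0.4339i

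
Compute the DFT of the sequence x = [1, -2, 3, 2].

X[k] = Σ(n=0 to 3) x[n] · ω_4^(nk)
where ω_4 = e^(-2πi/4)

Computing each X[k]:
X[0] = 4
X[1] = -2+4i
X[2] = 4
X[3] = -2-4i

X = [4, -2+4i, 4, -2-4i]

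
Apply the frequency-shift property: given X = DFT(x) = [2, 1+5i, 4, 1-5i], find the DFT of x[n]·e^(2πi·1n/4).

Modulation property: DFT(ω_4^(-1n)·x[n]) = X[(k-1) mod 4], so circularly shift X by 1 positions.

X[k-1] = [1-5i, 2, 1+5i, 4]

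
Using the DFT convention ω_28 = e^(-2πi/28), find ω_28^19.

ω_28^19 = e^(-2πi·19/28)
= cos(-2π·19/28) + i·sin(-2π·19/28)
= cos(-38π/28) + i·sin(-38π/28)

ω_28^19 = cos(-38π/28) + i·sin(-38π/28) = -0.4339+0.9010i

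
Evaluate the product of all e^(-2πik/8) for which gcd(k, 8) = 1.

The primitive 8th roots of unity are ω_8^k for k coprime to 8: k ∈ {1, 3, 5, 7}
Their product equals the constant term of the cyclotomic polynomial Φ_8(x) up to sign.
For n ≥ 3, the product of all primitive nth roots of unity is 1. (For n=1 it is 1; for n=2 it is -1.)

1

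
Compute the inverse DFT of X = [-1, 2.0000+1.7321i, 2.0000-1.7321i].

x[n] = (1/3) Σ(k=0 to 2) X[k] · e^(2πikn/3)

Computing each x[n]:
x[0] = 1
x[1] = -2
x[2] = 0

x = [1, -2, 0]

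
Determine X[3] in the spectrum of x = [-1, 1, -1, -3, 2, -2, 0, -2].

X[3] = Σ(n=0 to 7) x[n] · ω_8^(3n) where ω_8 = e^(-2πi/8)
= (-1)·ω_8^0 + (1)·ω_8^3 + (-1)·ω_8^6 + (-3)·ω_8^9 + (2)·ω_8^12 + (-2)·ω_8^15 + (0)·ω_8^18 + (-2)·ω_8^21

X[3] = -5.8284-2.4142i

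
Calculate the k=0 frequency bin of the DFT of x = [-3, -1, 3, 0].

X[0] = Σ(n=0 to 3) x[n] · ω_4^0 = Σ x[n]
= (-3) + (-1) + (3) + (0)

X[0] = -1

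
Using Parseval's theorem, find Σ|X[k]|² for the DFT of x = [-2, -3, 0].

Parseval: Σ|x[n]|² = (1/N)Σ|X[k]|², so Σ|X[k]|² = N·Σ|x[n]|² = 3·13.0000

Σ|X[k]|² = N·Σ|x[n]|² = 3·13.0000 = 39.0000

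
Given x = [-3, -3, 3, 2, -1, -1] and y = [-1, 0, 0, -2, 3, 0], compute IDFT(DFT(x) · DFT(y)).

(x ⊛ y)[n] = Σ(m=0 to 5) x[m] · y[(n-m) mod 6]

Computing each output sample:
(x ⊛ y)[0] = 8
(x ⊛ y)[1] = 11
(x ⊛ y)[2] = -4
(x ⊛ y)[3] = 1
(x ⊛ y)[4] = -2
(x ⊛ y)[5] = -14

x ⊛ y = [8, 11, -4, 1, -2, -14]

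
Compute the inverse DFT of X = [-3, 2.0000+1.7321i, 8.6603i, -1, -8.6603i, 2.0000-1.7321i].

x[n] = (1/6) Σ(k=0 to 5) X[k] · e^(2πikn/6)

Computing each x[n]:
x[0] = 0
x[1] = -3
x[2] = 1
x[3] = -1
x[4] = -3
x[5] = 3

x = [0, -3, 1, -1, -3, 3]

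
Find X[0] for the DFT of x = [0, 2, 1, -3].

X[0] = Σ(n=0 to 3) x[n] · ω_4^0 = Σ x[n]
= (0) + (2) + (1) + (-3)

X[0] = 0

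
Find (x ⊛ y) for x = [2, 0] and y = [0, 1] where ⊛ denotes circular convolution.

(x ⊛ y)[n] = Σ(m=0 to 1) x[m] · y[(n-m) mod 2]

Computing each output sample:
(x ⊛ y)[0] = 0
(x ⊛ y)[1] = 2

x ⊛ y = [0, 2]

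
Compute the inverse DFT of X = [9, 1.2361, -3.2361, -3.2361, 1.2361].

x[n] = (1/5) Σ(k=0 to 4) X[k] · e^(2πikn/5)

Computing each x[n]:
x[0] = 1
x[1] = 3
x[2] = 1
x[3] = 1
x[4] = 3

x = [1, 3, 1, 1, 3]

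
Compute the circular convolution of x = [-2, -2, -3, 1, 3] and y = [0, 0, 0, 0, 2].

(x ⊛ y)[n] = Σ(m=0 to 4) x[m] · y[(n-m) mod 5]

Computing each output sample:
(x ⊛ y)[0] = -4
(x ⊛ y)[1] = -6
(x ⊛ y)[2] = 2
(x ⊛ y)[3] = 6
(x ⊛ y)[4] = -4

x ⊛ y = [-4, -6, 2, 6, -4]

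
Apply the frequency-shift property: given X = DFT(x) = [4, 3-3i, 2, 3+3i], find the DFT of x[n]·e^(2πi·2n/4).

Modulation property: DFT(ω_4^(-2n)·x[n]) = X[(k-2) mod 4], so circularly shift X by 2 positions.

X[k-2] = [2, 3+3i, 4, 3-3i]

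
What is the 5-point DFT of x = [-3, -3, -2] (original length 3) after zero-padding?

Original 3-point DFT: [-8, -0.5000+0.8660i, -0.5000-0.8660i]
Zero-padded 5-point DFT provides frequency interpolation.

DFT_5([x, 0, ...]) = [-8, -2.3090+4.0287i, -1.1910-0.1388i, -1.1910+0.1388i, -2.3090-4.0287i]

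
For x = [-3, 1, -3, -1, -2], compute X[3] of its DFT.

X[3] = Σ(n=0 to 4) x[n] · ω_5^(3n) where ω_5 = e^(-2πi/5)
= (-3)·ω_5^0 + (1)·ω_5^3 + (-3)·ω_5^6 + (-1)·ω_5^9 + (-2)·ω_5^12

X[3] = -3.4271+3.6655i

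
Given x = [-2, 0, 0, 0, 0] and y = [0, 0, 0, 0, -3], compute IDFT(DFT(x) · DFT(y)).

(x ⊛ y)[n] = Σ(m=0 to 4) x[m] · y[(n-m) mod 5]

Computing each output sample:
(x ⊛ y)[0] = 0
(x ⊛ y)[1] = 0
(x ⊛ y)[2] = 0
(x ⊛ y)[3] = 0
(x ⊛ y)[4] = 6

x ⊛ y = [0, 0, 0, 0, 6]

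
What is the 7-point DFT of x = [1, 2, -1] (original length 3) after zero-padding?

Original 3-point DFT: [2, 0.5000-2.5981i, 0.5000+2.5981i]
Zero-padded 7-point DFT provides frequency interpolation.

DFT_7([x, 0, ...]) = [2, 2.4695-0.5887i, 1.4559-2.3837i, -1.4254-1.6496i, -1.4254+1.6496i, 1.4559+2.3837i, 2.4695+0.5887i]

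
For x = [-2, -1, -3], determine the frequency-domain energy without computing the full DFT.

Parseval: Σ|x[n]|² = (1/N)Σ|X[k]|², so Σ|X[k]|² = N·Σ|x[n]|² = 3·14.0000

Σ|X[k]|² = N·Σ|x[n]|² = 3·14.0000 = 42.0000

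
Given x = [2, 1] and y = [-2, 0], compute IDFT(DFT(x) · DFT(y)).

(x ⊛ y)[n] = Σ(m=0 to 1) x[m] · y[(n-m) mod 2]

Computing each output sample:
(x ⊛ y)[0] = -4
(x ⊛ y)[1] = -2

x ⊛ y = [-4, -2]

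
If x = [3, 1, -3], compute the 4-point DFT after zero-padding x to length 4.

Original 3-point DFT: [1, 4.0000-3.4641i, 4.0000+3.4641i]
Zero-padded 4-point DFT provides frequency interpolation.

DFT_4([x, 0, ...]) = [1, 6-1i, -1, 6+1i]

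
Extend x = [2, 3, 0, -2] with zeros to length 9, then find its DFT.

Original 4-point DFT: [3, 2-5i, 1, 2+5i]
Zero-padded 9-point DFT provides frequency interpolation.

DFT_9([x, 0, ...]) = [3, 5.2981-0.1963i, 3.5209-4.6865i, -1.5000-2.5981i, 0.1809+0.7060i, 0.1809-0.7060i, -1.5000+2.5981i, 3.5209+4.6865i, 5.2981+0.1963i]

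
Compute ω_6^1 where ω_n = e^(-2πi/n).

ω_6^1 = e^(-2πi·1/6)
= cos(-2π·1/6) + i·sin(-2π·1/6)
= cos(-2π/6) + i·sin(-2π/6)

ω_6^1 = cos(-2π/6) + i·sin(-2π/6) = 0.5000-0.8660i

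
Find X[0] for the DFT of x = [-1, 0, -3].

X[0] = Σ(n=0 to 2) x[n] · ω_3^0 = Σ x[n]
= (-1) + (0) + (-3)

X[0] = -4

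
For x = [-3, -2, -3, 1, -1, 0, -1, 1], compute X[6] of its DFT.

X[6] = Σ(n=0 to 7) x[n] · ω_8^(6n) where ω_8 = e^(-2πi/8)
= (-3)·ω_8^0 + (-2)·ω_8^6 + (-3)·ω_8^12 + (1)·ω_8^18 + (-1)·ω_8^24 + (0)·ω_8^30 + (-1)·ω_8^36 + (1)·ω_8^42

X[6] = -4i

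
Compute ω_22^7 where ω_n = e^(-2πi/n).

ω_22^7 = e^(-2πi·7/22)
= cos(-2π·7/22) + i·sin(-2π·7/22)
= cos(-14π/22) + i·sin(-14π/22)

ω_22^7 = cos(-14π/22) + i·sin(-14π/22) = -0.4154-0.9096i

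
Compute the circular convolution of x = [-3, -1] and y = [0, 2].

(x ⊛ y)[n] = Σ(m=0 to 1) x[m] · y[(n-m) mod 2]

Computing each output sample:
(x ⊛ y)[0] = -2
(x ⊛ y)[1] = -6

x ⊛ y = [-2, -6]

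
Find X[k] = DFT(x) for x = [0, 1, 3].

X[k] = Σ(n=0 to 2) x[n] · ω_3^(nk)
where ω_3 = e^(-2πi/3)

Computing each X[k]:
X[0] = 4
X[1] = -2.0000+1.7321i
X[2] = -2.0000-1.7321i

X = [4, -2.0000+1.7321i, -2.0000-1.7321i]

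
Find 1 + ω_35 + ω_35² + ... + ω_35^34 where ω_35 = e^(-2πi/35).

Sum of all nth roots of unity equals 0 for n > 1 (geometric series with r ≠ 1).

0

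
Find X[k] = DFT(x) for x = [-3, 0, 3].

X[k] = Σ(n=0 to 2) x[n] · ω_3^(nk)
where ω_3 = e^(-2πi/3)

Computing each X[k]:
X[0] = 0
X[1] = -4.5000+2.5981i
X[2] = -4.5000-2.5981i

X = [0, -4.5000+2.5981i, -4.5000-2.5981i]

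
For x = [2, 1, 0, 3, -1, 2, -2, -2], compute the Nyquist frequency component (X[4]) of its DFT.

X[4] = Σ(n=0 to 7) x[n] · ω_8^(4n) where ω_8 = e^(-2πi/8)
= (2)·ω_8^0 + (1)·ω_8^4 + (0)·ω_8^8 + (3)·ω_8^12 + (-1)·ω_8^16 + (2)·ω_8^20 + (-2)·ω_8^24 + (-2)·ω_8^28

X[4] = -5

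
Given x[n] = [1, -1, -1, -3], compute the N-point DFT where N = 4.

X[k] = Σ(n=0 to 3) x[n] · ω_4^(nk)
where ω_4 = e^(-2πi/4)

Computing each X[k]:
X[0] = -4
X[1] = 2-2i
X[2] = 4
X[3] = 2+2i

X = [-4, 2-2i, 4, 2+2i]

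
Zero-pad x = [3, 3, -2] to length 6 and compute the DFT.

Original 3-point DFT: [4, 2.5000-4.3301i, 2.5000+4.3301i]
Zero-padded 6-point DFT provides frequency interpolation.

DFT_6([x, 0, ...]) = [4, 5.5000-0.8660i, 2.5000-4.3301i, -2, 2.5000+4.3301i, 5.5000+0.8660i]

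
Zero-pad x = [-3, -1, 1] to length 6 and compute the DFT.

Original 3-point DFT: [-3, -3.0000+1.7321i, -3.0000-1.7321i]
Zero-padded 6-point DFT provides frequency interpolation.

DFT_6([x, 0, ...]) = [-3, -4, -3.0000+1.7321i, -1, -3.0000-1.7321i, -4]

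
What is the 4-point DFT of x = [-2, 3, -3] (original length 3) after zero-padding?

Original 3-point DFT: [-2, -2.0000-5.1962i, -2.0000+5.1962i]
Zero-padded 4-point DFT provides frequency interpolation.

DFT_4([x, 0, ...]) = [-2, 1-3i, -8, 1+3i]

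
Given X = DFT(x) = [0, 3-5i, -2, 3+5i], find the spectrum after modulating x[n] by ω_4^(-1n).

Modulation property: DFT(ω_4^(-1n)·x[n]) = X[(k-1) mod 4], so circularly shift X by 1 positions.

X[k-1] = [3+5i, 0, 3-5i, -2]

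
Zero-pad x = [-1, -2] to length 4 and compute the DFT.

Original 2-point DFT: [-3, 1]
Zero-padded 4-point DFT provides frequency interpolation.

DFT_4([x, 0, ...]) = [-3, -1+2i, 1, -1-2i]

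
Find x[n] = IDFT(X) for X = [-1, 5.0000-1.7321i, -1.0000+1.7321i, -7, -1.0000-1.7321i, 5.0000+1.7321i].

x[n] = (1/6) Σ(k=0 to 5) X[k] · e^(2πikn/6)

Computing each x[n]:
x[0] = 0
x[1] = 2
x[2] = -1
x[3] = -1
x[4] = -3
x[5] = 2

x = [0, 2, -1, -1, -3, 2]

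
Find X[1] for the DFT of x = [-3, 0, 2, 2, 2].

X[1] = Σ(n=0 to 4) x[n] · ω_5^(1n) where ω_5 = e^(-2πi/5)
= (-3)·ω_5^0 + (0)·ω_5^1 + (2)·ω_5^2 + (2)·ω_5^3 + (2)·ω_5^4

X[1] = -5.6180+1.9021i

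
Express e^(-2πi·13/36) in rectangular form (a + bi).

ω_36^13 = e^(-2πi·13/36)
= cos(-2π·13/36) + i·sin(-2π·13/36)
= cos(-26π/36) + i·sin(-26π/36)

ω_36^13 = cos(-26π/36) + i·sin(-26π/36) = -0.6428-0.7660i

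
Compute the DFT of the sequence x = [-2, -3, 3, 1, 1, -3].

X[k] = Σ(n=0 to 5) x[n] · ω_6^(nk)
where ω_6 = e^(-2πi/6)

Computing each X[k]:
X[0] = -3
X[1] = -8.0000-1.7321i
X[2] = 1.7321i
X[3] = 7
X[4] = -1.7321i
X[5] = -8.0000+1.7321i

X = [-3, -8.0000-1.7321i, 1.7321i, 7, -1.7321i, -8.0000+1.7321i]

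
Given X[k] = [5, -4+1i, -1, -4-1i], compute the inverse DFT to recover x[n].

x[n] = (1/4) Σ(k=0 to 3) X[k] · e^(2πikn/4)

Computing each x[n]:
x[0] = -1
x[1] = 1
x[2] = 3
x[3] = 2

x = [-1, 1, 3, 2]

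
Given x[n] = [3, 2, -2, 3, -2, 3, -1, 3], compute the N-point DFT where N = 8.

X[k] = Σ(n=0 to 7) x[n] · ω_8^(nk)
where ω_8 = e^(-2πi/8)

Computing each X[k]:
X[0] = 9
X[1] = 4.2929+1.7071i
X[2] = 4+1i
X[3] = 5.7071-0.2929i
X[4] = -13
X[5] = 5.7071+0.2929i
X[6] = 4-1i
X[7] = 4.2929-1.7071i

X = [9, 4.2929+1.7071i, 4+1i, 5.7071-0.2929i, -13, 5.7071+0.2929i, 4-1i, 4.2929-1.7071i]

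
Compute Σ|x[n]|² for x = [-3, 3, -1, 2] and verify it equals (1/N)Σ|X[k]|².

Time domain:
Σ|x[n]|² = |-3|² + |3|² + |-1|² + |2|² = 23.0000

Frequency domain:
(1/4)Σ|X[k]|² = (1/4)(|1|² + |-2-1i|² + |-9|² + |-2+1i|²) = (1/4)·92.0000 = 23.0000

Both sides agree, confirming Parseval's theorem.

Σ|x[n]|² = (1/N)Σ|X[k]|² = 23.0000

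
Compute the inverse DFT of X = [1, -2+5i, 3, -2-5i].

x[n] = (1/4) Σ(k=0 to 3) X[k] · e^(2πikn/4)

Computing each x[n]:
x[0] = 0
x[1] = -3
x[2] = 2
x[3] = 2

x = [0, -3, 2, 2]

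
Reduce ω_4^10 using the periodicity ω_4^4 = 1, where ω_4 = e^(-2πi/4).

Since ω_4^4 = 1, powers reduce modulo 4.
10 mod 4 = 2
So ω_4^10 = ω_4^2 = e^(-2πi·2/4)

ω_4^10 = ω_4^2 = -1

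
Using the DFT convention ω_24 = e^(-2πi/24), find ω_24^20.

ω_24^20 = e^(-2πi·20/24)
= cos(-2π·20/24) + i·sin(-2π·20/24)
= cos(-40π/24) + i·sin(-40π/24)

ω_24^20 = cos(-40π/24) + i·sin(-40π/24) = 0.5000+0.8660i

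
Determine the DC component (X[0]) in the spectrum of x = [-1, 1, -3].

X[0] = Σ(n=0 to 2) x[n] · ω_3^0 = Σ x[n]
= (-1) + (1) + (-3)

X[0] = -3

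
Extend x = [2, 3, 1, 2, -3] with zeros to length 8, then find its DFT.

Original 5-point DFT: [5, -0.4271-5.1186i, 2.9271-4.4778i, 2.9271+4.4778i, -0.4271+5.1186i]
Zero-padded 8-point DFT provides frequency interpolation.

DFT_8([x, 0, ...]) = [5, 5.7071-4.5355i, -2-1i, 4.2929-2.5355i, -5, 4.2929+2.5355i, -2+1i, 5.7071+4.5355i]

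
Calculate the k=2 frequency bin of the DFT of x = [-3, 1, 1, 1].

X[2] = Σ(n=0 to 3) x[n] · ω_4^(2n) where ω_4 = e^(-2πi/4)
= (-3)·ω_4^0 + (1)·ω_4^2 + (1)·ω_4^4 + (1)·ω_4^6

X[2] = -4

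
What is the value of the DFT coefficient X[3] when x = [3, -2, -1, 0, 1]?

X[3] = Σ(n=0 to 4) x[n] · ω_5^(3n) where ω_5 = e^(-2πi/5)
= (3)·ω_5^0 + (-2)·ω_5^3 + (-1)·ω_5^6 + (0)·ω_5^9 + (1)·ω_5^12

X[3] = 3.5000-0.8123i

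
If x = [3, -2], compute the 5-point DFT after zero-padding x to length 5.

Original 2-point DFT: [1, 5]
Zero-padded 5-point DFT provides frequency interpolation.

DFT_5([x, 0, ...]) = [1, 2.3820+1.9021i, 4.6180+1.1756i, 4.6180-1.1756i, 2.3820-1.9021i]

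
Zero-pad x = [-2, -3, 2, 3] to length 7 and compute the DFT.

Original 4-point DFT: [0, -4+6i, 0, -4-6i]
Zero-padded 7-point DFT provides frequency interpolation.

DFT_7([x, 0, ...]) = [0, -7.0184-0.9060i, -1.2639+6.1380i, 1.2823-0.0595i, 1.2823+0.0595i, -1.2639-6.1380i, -7.0184+0.9060i]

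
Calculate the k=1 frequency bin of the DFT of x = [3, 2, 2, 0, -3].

X[1] = Σ(n=0 to 4) x[n] · ω_5^(1n) where ω_5 = e^(-2πi/5)
= (3)·ω_5^0 + (2)·ω_5^1 + (2)·ω_5^2 + (0)·ω_5^3 + (-3)·ω_5^4

X[1] = 1.0729-5.9309i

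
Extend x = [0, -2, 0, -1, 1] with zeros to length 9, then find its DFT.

Original 5-point DFT: [-2, 0.5000+2.2654i, 0.5000+2.7144i, 0.5000-2.7144i, 0.5000-2.2654i]
Zero-padded 9-point DFT provides frequency interpolation.

DFT_9([x, 0, ...]) = [-2, -1.9718+1.8096i, 0.9187+1.7464i, -0.5000+0.8660i, 2.5530+2.5349i, 2.5530-2.5349i, -0.5000-0.8660i, 0.9187-1.7464i, -1.9718-1.8096i]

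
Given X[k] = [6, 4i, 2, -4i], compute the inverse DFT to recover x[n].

x[n] = (1/4) Σ(k=0 to 3) X[k] · e^(2πikn/4)

Computing each x[n]:
x[0] = 2
x[1] = -1
x[2] = 2
x[3] = 3

x = [2, -1, 2, 3]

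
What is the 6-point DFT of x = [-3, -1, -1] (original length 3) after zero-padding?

Original 3-point DFT: [-5, -2, -2]
Zero-padded 6-point DFT provides frequency interpolation.

DFT_6([x, 0, ...]) = [-5, -3.0000+1.7321i, -2, -3, -2, -3.0000-1.7321i]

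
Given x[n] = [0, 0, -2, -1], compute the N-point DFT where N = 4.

X[k] = Σ(n=0 to 3) x[n] · ω_4^(nk)
where ω_4 = e^(-2πi/4)

Computing each X[k]:
X[0] = -3
X[1] = 2-1i
X[2] = -1
X[3] = 2+1i

X = [-3, 2-1i, -1, 2+1i]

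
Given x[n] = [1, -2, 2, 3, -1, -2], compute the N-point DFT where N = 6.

X[k] = Σ(n=0 to 5) x[n] · ω_6^(nk)
where ω_6 = e^(-2πi/6)

Computing each X[k]:
X[0] = 1
X[1] = -4.5000-2.5981i
X[2] = 5.5000+2.5981i
X[3] = 3
X[4] = 5.5000-2.5981i
X[5] = -4.5000+2.5981i

X = [1, -4.5000-2.5981i, 5.5000+2.5981i, 3, 5.5000-2.5981i, -4.5000+2.5981i]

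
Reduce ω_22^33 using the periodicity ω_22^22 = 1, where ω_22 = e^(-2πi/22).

Since ω_22^22 = 1, powers reduce modulo 22.
33 mod 22 = 11
So ω_22^33 = ω_22^11 = e^(-2πi·11/22)

ω_22^33 = ω_22^11 = -1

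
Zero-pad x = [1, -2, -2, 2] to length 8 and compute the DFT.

Original 4-point DFT: [-1, 3+4i, -1, 3-4i]
Zero-padded 8-point DFT provides frequency interpolation.

DFT_8([x, 0, ...]) = [-1, -1.8284+2.0000i, 3+4i, 3.8284-2.0000i, -1, 3.8284+2.0000i, 3-4i, -1.8284-2.0000i]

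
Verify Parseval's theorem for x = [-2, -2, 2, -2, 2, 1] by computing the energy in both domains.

Time domain:
Σ|x[n]|² = |-2|² + |-2|² + |2|² + |-2|² + |2|² + |1|² = 21.0000

Frequency domain:
(1/6)Σ|X[k]|² = (1/6)(|-1|² + |-2.5000+2.5981i|² + |-5.5000+2.5981i|² + |5|² + |-5.5000-2.5981i|² + |-2.5000-2.5981i|²) = (1/6)·126.0000 = 21.0000

Both sides agree, confirming Parseval's theorem.

Σ|x[n]|² = (1/N)Σ|X[k]|² = 21.0000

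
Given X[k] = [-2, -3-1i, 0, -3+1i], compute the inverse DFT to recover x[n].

x[n] = (1/4) Σ(k=0 to 3) X[k] · e^(2πikn/4)

Computing each x[n]:
x[0] = -2
x[1] = 0
x[2] = 1
x[3] = -1

x = [-2, 0, 1, -1]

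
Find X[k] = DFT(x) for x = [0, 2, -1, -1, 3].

X[k] = Σ(n=0 to 4) x[n] · ω_5^(nk)
where ω_5 = e^(-2πi/5)

Computing each X[k]:
X[0] = 3
X[1] = 3.1631+0.9511i
X[2] = -4.6631+0.5878i
X[3] = -4.6631-0.5878i
X[4] = 3.1631-0.9511i

X = [3, 3.1631+0.9511i, -4.6631+0.5878i, -4.6631-0.5878i, 3.1631-0.9511i]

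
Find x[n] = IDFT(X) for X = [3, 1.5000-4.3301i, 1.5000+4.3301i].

x[n] = (1/3) Σ(k=0 to 2) X[k] · e^(2πikn/3)

Computing each x[n]:
x[0] = 2
x[1] = 3
x[2] = -2

x = [2, 3, -2]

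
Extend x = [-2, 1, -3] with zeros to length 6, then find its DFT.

Original 3-point DFT: [-4, -1.0000-3.4641i, -1.0000+3.4641i]
Zero-padded 6-point DFT provides frequency interpolation.

DFT_6([x, 0, ...]) = [-4, 1.7321i, -1.0000-3.4641i, -6, -1.0000+3.4641i, -1.7321i]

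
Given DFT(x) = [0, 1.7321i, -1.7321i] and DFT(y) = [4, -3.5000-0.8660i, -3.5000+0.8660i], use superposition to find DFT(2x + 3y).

By linearity: DFT(2x + 3y) = 2·DFT(x) + 3·DFT(y)
= 2·[0, 1.7321i, -1.7321i] + 3·[4, -3.5000-0.8660i, -3.5000+0.8660i]

Computing element-wise:
Z[0] = 2·(0) + 3·(4) = 12
Z[1] = 2·(1.7321i) + 3·(-3.5000-0.8660i) = -10.5000+0.8662i
Z[2] = 2·(-1.7321i) + 3·(-3.5000+0.8660i) = -10.5000-0.8662i

DFT(2x + 3y) = 2·X + 3·Y = [12, -10.5000+0.8662i, -10.5000-0.8662i]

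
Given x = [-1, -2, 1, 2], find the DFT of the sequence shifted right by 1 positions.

Time shift by 1: X_shifted[k] = ω_4^(1k) · X[k]
Shifted x = [2, -1, -2, 1]

DFT(x[n-1]) = [0, 4+2i, 0, 4-2i]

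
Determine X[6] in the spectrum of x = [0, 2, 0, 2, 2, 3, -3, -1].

X[6] = Σ(n=0 to 7) x[n] · ω_8^(6n) where ω_8 = e^(-2πi/8)
= (0)·ω_8^0 + (2)·ω_8^6 + (0)·ω_8^12 + (2)·ω_8^18 + (2)·ω_8^24 + (3)·ω_8^30 + (-3)·ω_8^36 + (-1)·ω_8^42

X[6] = 5+4i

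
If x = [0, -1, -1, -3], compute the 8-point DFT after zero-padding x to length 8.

Original 4-point DFT: [-5, 1-2i, 3, 1+2i]
Zero-padded 8-point DFT provides frequency interpolation.

DFT_8([x, 0, ...]) = [-5, 1.4142+3.8284i, 1-2i, -1.4142+1.8284i, 3, -1.4142-1.8284i, 1+2i, 1.4142-3.8284i]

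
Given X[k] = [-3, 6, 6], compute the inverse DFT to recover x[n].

x[n] = (1/3) Σ(k=0 to 2) X[k] · e^(2πikn/3)

Computing each x[n]:
x[0] = 3
x[1] = -3
x[2] = -3

x = [3, -3, -3]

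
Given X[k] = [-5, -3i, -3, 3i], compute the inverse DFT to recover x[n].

x[n] = (1/4) Σ(k=0 to 3) X[k] · e^(2πikn/4)

Computing each x[n]:
x[0] = -2
x[1] = 1
x[2] = -2
x[3] = -2

x = [-2, 1, -2, -2]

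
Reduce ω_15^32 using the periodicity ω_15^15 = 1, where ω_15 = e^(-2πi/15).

Since ω_15^15 = 1, powers reduce modulo 15.
32 mod 15 = 2
So ω_15^32 = ω_15^2 = e^(-2πi·2/15)

ω_15^32 = ω_15^2 = 0.6691-0.7431i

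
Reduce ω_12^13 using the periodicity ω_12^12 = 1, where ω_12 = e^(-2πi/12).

Since ω_12^12 = 1, powers reduce modulo 12.
13 mod 12 = 1
So ω_12^13 = ω_12^1 = e^(-2πi·1/12)

ω_12^13 = ω_12^1 = 0.8660-0.5000i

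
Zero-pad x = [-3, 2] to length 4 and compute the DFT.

Original 2-point DFT: [-1, -5]
Zero-padded 4-point DFT provides frequency interpolation.

DFT_4([x, 0, ...]) = [-1, -3-2i, -5, -3+2i]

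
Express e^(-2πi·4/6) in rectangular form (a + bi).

ω_6^4 = e^(-2πi·4/6)
= cos(-2π·4/6) + i·sin(-2π·4/6)
= cos(-8π/6) + i·sin(-8π/6)

ω_6^4 = cos(-8π/6) + i·sin(-8π/6) = -0.5000+0.8660i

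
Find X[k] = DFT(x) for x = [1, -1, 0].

X[k] = Σ(n=0 to 2) x[n] · ω_3^(nk)
where ω_3 = e^(-2πi/3)

Computing each X[k]:
X[0] = 0
X[1] = 1.5000+0.8660i
X[2] = 1.5000-0.8660i

X = [0, 1.5000+0.8660i, 1.5000-0.8660i]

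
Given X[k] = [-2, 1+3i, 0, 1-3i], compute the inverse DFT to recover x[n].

x[n] = (1/4) Σ(k=0 to 3) X[k] · e^(2πikn/4)

Computing each x[n]:
x[0] = 0
x[1] = -2
x[2] = -1
x[3] = 1

x = [0, -2, -1, 1]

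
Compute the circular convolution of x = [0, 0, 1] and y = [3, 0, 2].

(x ⊛ y)[n] = Σ(m=0 to 2) x[m] · y[(n-m) mod 3]

Computing each output sample:
(x ⊛ y)[0] = 0
(x ⊛ y)[1] = 2
(x ⊛ y)[2] = 3

x ⊛ y = [0, 2, 3]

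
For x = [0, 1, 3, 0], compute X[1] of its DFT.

X[1] = Σ(n=0 to 3) x[n] · ω_4^(1n) where ω_4 = e^(-2πi/4)
= (0)·ω_4^0 + (1)·ω_4^1 + (3)·ω_4^2 + (0)·ω_4^3

X[1] = -3-1i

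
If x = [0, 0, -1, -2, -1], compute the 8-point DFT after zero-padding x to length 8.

Original 5-point DFT: [-4, 2.1180-1.5388i, -0.1180+0.3633i, -0.1180-0.3633i, 2.1180+1.5388i]
Zero-padded 8-point DFT provides frequency interpolation.

DFT_8([x, 0, ...]) = [-4, 2.4142+2.4142i, -2i, -0.4142+0.4142i, 0, -0.4142-0.4142i, 2i, 2.4142-2.4142i]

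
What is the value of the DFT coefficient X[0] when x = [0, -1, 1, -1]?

X[0] = Σ(n=0 to 3) x[n] · ω_4^0 = Σ x[n]
= (0) + (-1) + (1) + (-1)

X[0] = -1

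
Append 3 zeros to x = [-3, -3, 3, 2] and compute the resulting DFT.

Original 4-point DFT: [-1, -6+5i, 1, -6-5i]
Zero-padded 7-point DFT provides frequency interpolation.

DFT_7([x, 0, ...]) = [-1, -7.3400-1.4471i, -3.7884+5.7901i, 1.1283+1.6973i, 1.1283-1.6973i, -3.7884-5.7901i, -7.3400+1.4471i]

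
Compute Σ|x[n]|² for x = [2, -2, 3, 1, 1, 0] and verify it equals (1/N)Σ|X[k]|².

Time domain:
Σ|x[n]|² = |2|² + |-2|² + |3|² + |1|² + |1|² + |0|² = 19.0000

Frequency domain:
(1/6)Σ|X[k]|² = (1/6)(|5|² + |-2|² + |2.0000+3.4641i|² + |7|² + |2.0000-3.4641i|² + |-2|²) = (1/6)·114.0000 = 19.0000

Both sides agree, confirming Parseval's theorem.

Σ|x[n]|² = (1/N)Σ|X[k]|² = 19.0000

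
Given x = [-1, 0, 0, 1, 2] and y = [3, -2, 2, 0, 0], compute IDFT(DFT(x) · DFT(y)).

(x ⊛ y)[n] = Σ(m=0 to 4) x[m] · y[(n-m) mod 5]

Computing each output sample:
(x ⊛ y)[0] = -5
(x ⊛ y)[1] = 6
(x ⊛ y)[2] = -2
(x ⊛ y)[3] = 3
(x ⊛ y)[4] = 4

x ⊛ y = [-5, 6, -2, 3, 4]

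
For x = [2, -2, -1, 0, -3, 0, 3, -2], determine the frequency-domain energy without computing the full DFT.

Parseval: Σ|x[n]|² = (1/N)Σ|X[k]|², so Σ|X[k]|² = N·Σ|x[n]|² = 8·31.0000

Σ|X[k]|² = N·Σ|x[n]|² = 8·31.0000 = 248.0000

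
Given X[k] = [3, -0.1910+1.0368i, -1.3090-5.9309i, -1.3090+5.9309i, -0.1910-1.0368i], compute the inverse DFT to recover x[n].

x[n] = (1/5) Σ(k=0 to 4) X[k] · e^(2πikn/5)

Computing each x[n]:
x[0] = 0
x[1] = 2
x[2] = -2
x[3] = 3
x[4] = 0

x = [0, 2, -2, 3, 0]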